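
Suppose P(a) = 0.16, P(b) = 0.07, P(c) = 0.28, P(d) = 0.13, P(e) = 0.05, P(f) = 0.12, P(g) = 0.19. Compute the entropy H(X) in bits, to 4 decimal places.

H = −Σ pᵢ log₂ pᵢ.
−0.16·log₂(0.16) = 0.4230
−0.07·log₂(0.07) = 0.2686
−0.28·log₂(0.28) = 0.5142
−0.13·log₂(0.13) = 0.3826
−0.05·log₂(0.05) = 0.2161
−0.12·log₂(0.12) = 0.3671
−0.19·log₂(0.19) = 0.4552
Sum ≈ 2.6268 → 2.6268 bits.

2.6268 bits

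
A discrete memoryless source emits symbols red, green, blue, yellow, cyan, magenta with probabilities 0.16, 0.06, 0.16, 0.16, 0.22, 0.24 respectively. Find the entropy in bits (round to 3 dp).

H = −Σ pᵢ log₂ pᵢ.
−0.16·log₂(0.16) = 0.4230
−0.06·log₂(0.06) = 0.2435
−0.16·log₂(0.16) = 0.4230
−0.16·log₂(0.16) = 0.4230
−0.22·log₂(0.22) = 0.4806
−0.24·log₂(0.24) = 0.4941
Sum ≈ 2.4873 → 2.487 bits.

2.487 bits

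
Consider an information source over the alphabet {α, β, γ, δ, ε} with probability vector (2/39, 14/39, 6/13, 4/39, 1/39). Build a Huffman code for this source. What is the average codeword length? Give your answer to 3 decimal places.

Repeatedly combine the two least-probable nodes; the expected code length is the sum of the merged weights.
merge 1/39 + 2/39 → 1/13
merge 1/13 + 4/39 → 7/39
merge 7/39 + 14/39 → 7/13
merge 6/13 + 7/13 → 1
L = 1/13 + 7/39 + 7/13 + 1 = 70/39 ≈ 1.795 bits/symbol.

1.795 bits/symbol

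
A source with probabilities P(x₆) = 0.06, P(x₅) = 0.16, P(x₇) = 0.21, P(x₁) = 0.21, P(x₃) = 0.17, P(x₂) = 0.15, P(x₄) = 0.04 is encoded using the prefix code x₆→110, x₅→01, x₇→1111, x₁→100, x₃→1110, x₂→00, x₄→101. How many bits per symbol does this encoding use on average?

L̄ = Σ pᵢ·ℓᵢ = 0.06·3 + 0.16·2 + 0.21·4 + 0.21·3 + 0.17·4 + 0.15·2 + 0.04·3 = 3.07 bits/symbol.

3.07 bits/symbol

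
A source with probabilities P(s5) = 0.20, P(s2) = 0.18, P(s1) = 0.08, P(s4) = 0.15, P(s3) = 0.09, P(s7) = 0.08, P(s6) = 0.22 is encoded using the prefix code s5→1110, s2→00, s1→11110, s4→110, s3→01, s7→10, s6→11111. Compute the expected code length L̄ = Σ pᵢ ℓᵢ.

L̄ = Σ pᵢ·ℓᵢ = 0.20·4 + 0.18·2 + 0.08·5 + 0.15·3 + 0.09·2 + 0.08·2 + 0.22·5 = 3.45 bits/symbol.

3.45 bits/symbol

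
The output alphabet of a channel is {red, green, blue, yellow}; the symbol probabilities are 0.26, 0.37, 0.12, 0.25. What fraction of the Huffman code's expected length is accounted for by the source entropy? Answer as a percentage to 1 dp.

Entropy H = −Σ p log₂ p ≈ 1.9031 bits.
Huffman merges: 3/25+1/4→37/100; 13/50+37/100→63/100; 37/100+63/100→1. L = 2 ≈ 2.0000.
Efficiency = H/L = 1.9031/2.0000 = 95.2%.

95.2%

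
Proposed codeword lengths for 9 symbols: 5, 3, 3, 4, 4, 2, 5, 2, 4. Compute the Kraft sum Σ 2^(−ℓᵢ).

With common denominator 2^5 = 32: Σ 2^(−ℓᵢ) = 1/32 + 4/32 + 4/32 + 2/32 + 2/32 + 8/32 + 1/32 + 8/32 + 2/32 = 32/32 = 1.

1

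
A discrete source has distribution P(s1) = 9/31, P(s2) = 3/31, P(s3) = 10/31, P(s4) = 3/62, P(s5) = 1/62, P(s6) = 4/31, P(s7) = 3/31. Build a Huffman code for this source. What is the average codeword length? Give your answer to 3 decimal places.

2.452 bits/symbol

Repeatedly combine the two least-probable nodes; the expected code length is the sum of the merged weights.
merge 1/62 + 3/62 → 2/31
merge 2/31 + 3/31 → 5/31
merge 3/31 + 4/31 → 7/31
merge 5/31 + 7/31 → 12/31
merge 9/31 + 10/31 → 19/31
merge 12/31 + 19/31 → 1
L = 2/31 + 5/31 + 7/31 + 12/31 + 19/31 + 1 = 76/31 ≈ 2.452 bits/symbol.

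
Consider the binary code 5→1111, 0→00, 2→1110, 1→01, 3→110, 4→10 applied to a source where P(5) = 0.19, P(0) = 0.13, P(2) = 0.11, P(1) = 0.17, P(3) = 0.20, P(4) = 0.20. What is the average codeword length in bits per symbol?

L̄ = Σ pᵢ·ℓᵢ = 0.19·4 + 0.13·2 + 0.11·4 + 0.17·2 + 0.20·3 + 0.20·2 = 2.8 bits/symbol.

2.8 bits/symbol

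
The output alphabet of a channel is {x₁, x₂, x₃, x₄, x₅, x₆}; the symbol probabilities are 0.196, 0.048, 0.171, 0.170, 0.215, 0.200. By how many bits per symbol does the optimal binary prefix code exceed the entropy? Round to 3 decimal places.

Entropy H = −Σ p log₂ p ≈ 2.4825 bits.
Huffman merges: 6/125+17/100→109/500; 171/1000+49/250→367/1000; 1/5+43/200→83/200; 109/500+367/1000→117/200; 83/200+117/200→1. L = 517/200 ≈ 2.5850.
L − H = 2.5850 − 2.4825 = 0.102 bits.

0.102 bits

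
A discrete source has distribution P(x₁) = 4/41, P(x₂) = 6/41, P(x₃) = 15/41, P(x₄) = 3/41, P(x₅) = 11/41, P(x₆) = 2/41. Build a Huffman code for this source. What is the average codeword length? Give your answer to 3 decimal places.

2.341 bits/symbol

Repeatedly combine the two least-probable nodes; the expected code length is the sum of the merged weights.
merge 2/41 + 3/41 → 5/41
merge 4/41 + 5/41 → 9/41
merge 6/41 + 9/41 → 15/41
merge 11/41 + 15/41 → 26/41
merge 15/41 + 26/41 → 1
L = 5/41 + 9/41 + 15/41 + 26/41 + 1 = 96/41 ≈ 2.341 bits/symbol.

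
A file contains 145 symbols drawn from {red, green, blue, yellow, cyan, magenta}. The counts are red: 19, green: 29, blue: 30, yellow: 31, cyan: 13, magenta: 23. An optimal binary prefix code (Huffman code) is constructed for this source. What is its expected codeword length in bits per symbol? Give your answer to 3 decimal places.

2.579 bits/symbol

Probabilities are the counts divided by 145.
Repeatedly combine the two least-probable nodes; the expected code length is the sum of the merged weights.
merge 13/145 + 19/145 → 32/145
merge 23/145 + 1/5 → 52/145
merge 6/29 + 31/145 → 61/145
merge 32/145 + 52/145 → 84/145
merge 61/145 + 84/145 → 1
L = 32/145 + 52/145 + 61/145 + 84/145 + 1 = 374/145 ≈ 2.579 bits/symbol.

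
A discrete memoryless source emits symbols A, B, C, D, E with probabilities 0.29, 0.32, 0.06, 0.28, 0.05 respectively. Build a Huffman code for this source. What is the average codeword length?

2.11 bits/symbol

Repeatedly combine the two least-probable nodes; the expected code length is the sum of the merged weights.
merge 1/20 + 3/50 → 11/100
merge 11/100 + 7/25 → 39/100
merge 29/100 + 8/25 → 61/100
merge 39/100 + 61/100 → 1
L = 11/100 + 39/100 + 61/100 + 1 = 211/100 = 2.11 bits/symbol.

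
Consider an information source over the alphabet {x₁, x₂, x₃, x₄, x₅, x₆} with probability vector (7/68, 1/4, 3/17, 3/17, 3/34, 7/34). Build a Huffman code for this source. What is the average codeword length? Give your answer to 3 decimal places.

Repeatedly combine the two least-probable nodes; the expected code length is the sum of the merged weights.
merge 3/34 + 7/68 → 13/68
merge 3/17 + 3/17 → 6/17
merge 13/68 + 7/34 → 27/68
merge 1/4 + 6/17 → 41/68
merge 27/68 + 41/68 → 1
L = 13/68 + 6/17 + 27/68 + 41/68 + 1 = 173/68 ≈ 2.544 bits/symbol.

2.544 bits/symbol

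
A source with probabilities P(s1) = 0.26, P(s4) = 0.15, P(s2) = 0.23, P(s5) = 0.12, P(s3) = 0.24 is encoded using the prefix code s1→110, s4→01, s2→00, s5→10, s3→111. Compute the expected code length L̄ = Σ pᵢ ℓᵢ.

L̄ = Σ pᵢ·ℓᵢ = 0.26·3 + 0.15·2 + 0.23·2 + 0.12·2 + 0.24·3 = 2.5 bits/symbol.

2.5 bits/symbol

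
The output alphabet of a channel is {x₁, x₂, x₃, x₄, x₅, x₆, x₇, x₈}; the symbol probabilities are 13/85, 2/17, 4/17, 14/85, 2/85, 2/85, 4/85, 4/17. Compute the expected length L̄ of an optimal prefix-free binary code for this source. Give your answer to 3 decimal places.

2.671 bits/symbol

Repeatedly combine the two least-probable nodes; the expected code length is the sum of the merged weights.
merge 2/85 + 2/85 → 4/85
merge 4/85 + 4/85 → 8/85
merge 8/85 + 2/17 → 18/85
merge 13/85 + 14/85 → 27/85
merge 18/85 + 4/17 → 38/85
merge 4/17 + 27/85 → 47/85
merge 38/85 + 47/85 → 1
L = 4/85 + 8/85 + 18/85 + 27/85 + 38/85 + 47/85 + 1 = 227/85 ≈ 2.671 bits/symbol.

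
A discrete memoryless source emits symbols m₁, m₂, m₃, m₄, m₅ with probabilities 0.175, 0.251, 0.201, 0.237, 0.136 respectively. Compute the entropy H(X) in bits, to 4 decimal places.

2.2896 bits

H = −Σ pᵢ log₂ pᵢ.
−0.175·log₂(0.175) = 0.4401
−0.251·log₂(0.251) = 0.5006
−0.201·log₂(0.201) = 0.4653
−0.237·log₂(0.237) = 0.4923
−0.136·log₂(0.136) = 0.3915
Sum ≈ 2.2896 → 2.2896 bits.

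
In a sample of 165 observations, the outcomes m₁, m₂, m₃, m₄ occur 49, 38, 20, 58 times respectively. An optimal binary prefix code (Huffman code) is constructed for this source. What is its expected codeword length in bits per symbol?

2 bits/symbol

Probabilities are the counts divided by 165.
Repeatedly combine the two least-probable nodes; the expected code length is the sum of the merged weights.
merge 4/33 + 38/165 → 58/165
merge 49/165 + 58/165 → 107/165
merge 58/165 + 107/165 → 1
L = 58/165 + 107/165 + 1 = 2 bits/symbol.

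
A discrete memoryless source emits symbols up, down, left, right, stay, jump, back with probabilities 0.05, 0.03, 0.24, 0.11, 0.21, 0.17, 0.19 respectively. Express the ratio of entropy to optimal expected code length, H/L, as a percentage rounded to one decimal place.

Entropy H = −Σ p log₂ p ≈ 2.5749 bits.
Huffman merges: 3/100+1/20→2/25; 2/25+11/100→19/100; 17/100+19/100→9/25; 19/100+21/100→2/5; 6/25+9/25→3/5; 2/5+3/5→1. L = 263/100 ≈ 2.6300.
Efficiency = H/L = 2.5749/2.6300 = 97.9%.

97.9%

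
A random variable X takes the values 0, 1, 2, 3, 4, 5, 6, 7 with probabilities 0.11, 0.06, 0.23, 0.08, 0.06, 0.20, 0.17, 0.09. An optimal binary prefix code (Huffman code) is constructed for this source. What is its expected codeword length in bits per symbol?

Repeatedly combine the two least-probable nodes; the expected code length is the sum of the merged weights.
merge 3/50 + 3/50 → 3/25
merge 2/25 + 9/100 → 17/100
merge 11/100 + 3/25 → 23/100
merge 17/100 + 17/100 → 17/50
merge 1/5 + 23/100 → 43/100
merge 23/100 + 17/50 → 57/100
merge 43/100 + 57/100 → 1
L = 3/25 + 17/100 + 23/100 + 17/50 + 43/100 + 57/100 + 1 = 143/50 = 2.86 bits/symbol.

2.86 bits/symbol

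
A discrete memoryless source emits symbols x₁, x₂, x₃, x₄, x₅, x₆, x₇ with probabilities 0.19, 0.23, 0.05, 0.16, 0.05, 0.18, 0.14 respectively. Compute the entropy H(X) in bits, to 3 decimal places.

2.641 bits

H = −Σ pᵢ log₂ pᵢ.
−0.19·log₂(0.19) = 0.4552
−0.23·log₂(0.23) = 0.4877
−0.05·log₂(0.05) = 0.2161
−0.16·log₂(0.16) = 0.4230
−0.05·log₂(0.05) = 0.2161
−0.18·log₂(0.18) = 0.4453
−0.14·log₂(0.14) = 0.3971
Sum ≈ 2.6405 → 2.641 bits.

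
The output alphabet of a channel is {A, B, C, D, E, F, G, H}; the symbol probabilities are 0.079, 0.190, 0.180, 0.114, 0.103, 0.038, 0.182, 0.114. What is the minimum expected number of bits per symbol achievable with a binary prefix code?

Repeatedly combine the two least-probable nodes; the expected code length is the sum of the merged weights.
merge 19/500 + 79/1000 → 117/1000
merge 103/1000 + 57/500 → 217/1000
merge 57/500 + 117/1000 → 231/1000
merge 9/50 + 91/500 → 181/500
merge 19/100 + 217/1000 → 407/1000
merge 231/1000 + 181/500 → 593/1000
merge 407/1000 + 593/1000 → 1
L = 117/1000 + 217/1000 + 231/1000 + 181/500 + 407/1000 + 593/1000 + 1 = 2927/1000 = 2.927 bits/symbol.

2.927 bits/symbol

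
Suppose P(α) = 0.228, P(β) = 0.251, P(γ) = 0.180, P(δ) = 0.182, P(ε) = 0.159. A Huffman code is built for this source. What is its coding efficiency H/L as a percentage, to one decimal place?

Entropy H = −Σ p log₂ p ≈ 2.3013 bits.
Huffman merges: 159/1000+9/50→339/1000; 91/500+57/250→41/100; 251/1000+339/1000→59/100; 41/100+59/100→1. L = 2339/1000 ≈ 2.3390.
Efficiency = H/L = 2.3013/2.3390 = 98.4%.

98.4%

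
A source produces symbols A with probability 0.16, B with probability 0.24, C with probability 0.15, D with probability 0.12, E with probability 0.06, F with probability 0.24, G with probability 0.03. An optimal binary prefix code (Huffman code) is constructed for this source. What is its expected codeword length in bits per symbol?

Repeatedly combine the two least-probable nodes; the expected code length is the sum of the merged weights.
merge 3/100 + 3/50 → 9/100
merge 9/100 + 3/25 → 21/100
merge 3/20 + 4/25 → 31/100
merge 21/100 + 6/25 → 9/20
merge 6/25 + 31/100 → 11/20
merge 9/20 + 11/20 → 1
L = 9/100 + 21/100 + 31/100 + 9/20 + 11/20 + 1 = 261/100 = 2.61 bits/symbol.

2.61 bits/symbol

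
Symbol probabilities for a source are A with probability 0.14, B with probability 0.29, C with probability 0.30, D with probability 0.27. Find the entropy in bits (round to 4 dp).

1.9461 bits

H = −Σ pᵢ log₂ pᵢ.
−0.14·log₂(0.14) = 0.3971
−0.29·log₂(0.29) = 0.5179
−0.30·log₂(0.30) = 0.5211
−0.27·log₂(0.27) = 0.5100
Sum ≈ 1.9461 → 1.9461 bits.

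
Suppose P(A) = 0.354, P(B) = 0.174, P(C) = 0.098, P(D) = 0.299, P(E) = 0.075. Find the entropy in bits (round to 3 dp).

H = −Σ pᵢ log₂ pᵢ.
−0.354·log₂(0.354) = 0.5304
−0.174·log₂(0.174) = 0.4390
−0.098·log₂(0.098) = 0.3284
−0.299·log₂(0.299) = 0.5208
−0.075·log₂(0.075) = 0.2803
Sum ≈ 2.0988 → 2.099 bits.

2.099 bits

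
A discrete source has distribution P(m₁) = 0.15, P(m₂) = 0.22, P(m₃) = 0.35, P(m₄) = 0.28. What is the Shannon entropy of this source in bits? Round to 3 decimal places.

1.935 bits

H = −Σ pᵢ log₂ pᵢ.
−0.15·log₂(0.15) = 0.4105
−0.22·log₂(0.22) = 0.4806
−0.35·log₂(0.35) = 0.5301
−0.28·log₂(0.28) = 0.5142
Sum ≈ 1.9354 → 1.935 bits.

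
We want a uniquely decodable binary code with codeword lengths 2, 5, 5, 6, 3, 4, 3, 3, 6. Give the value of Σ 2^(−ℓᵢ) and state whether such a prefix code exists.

With common denominator 2^6 = 64: Σ 2^(−ℓᵢ) = 16/64 + 2/64 + 2/64 + 1/64 + 8/64 + 4/64 + 8/64 + 8/64 + 1/64 = 50/64 = 0.78125.
Kraft's inequality requires Σ ≤ 1; here Σ = 0.78125 ≤ 1, so such a prefix code exists.

0.78125; yes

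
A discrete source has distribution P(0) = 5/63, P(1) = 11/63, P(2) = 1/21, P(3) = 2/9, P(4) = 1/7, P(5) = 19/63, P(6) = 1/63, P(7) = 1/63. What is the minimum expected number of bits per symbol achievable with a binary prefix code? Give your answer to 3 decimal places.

2.571 bits/symbol

Repeatedly combine the two least-probable nodes; the expected code length is the sum of the merged weights.
merge 1/63 + 1/63 → 2/63
merge 2/63 + 1/21 → 5/63
merge 5/63 + 5/63 → 10/63
merge 1/7 + 10/63 → 19/63
merge 11/63 + 2/9 → 25/63
merge 19/63 + 19/63 → 38/63
merge 25/63 + 38/63 → 1
L = 2/63 + 5/63 + 10/63 + 19/63 + 25/63 + 38/63 + 1 = 18/7 ≈ 2.571 bits/symbol.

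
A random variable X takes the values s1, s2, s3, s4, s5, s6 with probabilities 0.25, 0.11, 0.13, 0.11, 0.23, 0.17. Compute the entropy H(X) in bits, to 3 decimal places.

2.505 bits

H = −Σ pᵢ log₂ pᵢ.
−0.25·log₂(0.25) = 0.5000
−0.11·log₂(0.11) = 0.3503
−0.13·log₂(0.13) = 0.3826
−0.11·log₂(0.11) = 0.3503
−0.23·log₂(0.23) = 0.4877
−0.17·log₂(0.17) = 0.4346
Sum ≈ 2.5055 → 2.505 bits.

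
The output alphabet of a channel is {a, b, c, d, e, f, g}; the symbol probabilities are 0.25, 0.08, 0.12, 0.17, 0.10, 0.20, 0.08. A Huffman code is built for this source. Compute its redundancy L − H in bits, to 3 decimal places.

Entropy H = −Σ p log₂ p ≈ 2.6812 bits.
Huffman merges: 2/25+2/25→4/25; 1/10+3/25→11/50; 4/25+17/100→33/100; 1/5+11/50→21/50; 1/4+33/100→29/50; 21/50+29/50→1. L = 271/100 ≈ 2.7100.
L − H = 2.7100 − 2.6812 = 0.029 bits.

0.029 bits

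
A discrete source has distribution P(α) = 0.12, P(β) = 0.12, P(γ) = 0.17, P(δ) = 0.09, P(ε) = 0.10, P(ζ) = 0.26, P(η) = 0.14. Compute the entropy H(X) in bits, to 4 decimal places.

H = −Σ pᵢ log₂ pᵢ.
−0.12·log₂(0.12) = 0.3671
−0.12·log₂(0.12) = 0.3671
−0.17·log₂(0.17) = 0.4346
−0.09·log₂(0.09) = 0.3127
−0.10·log₂(0.10) = 0.3322
−0.26·log₂(0.26) = 0.5053
−0.14·log₂(0.14) = 0.3971
Sum ≈ 2.7160 → 2.7160 bits.

2.7160 bits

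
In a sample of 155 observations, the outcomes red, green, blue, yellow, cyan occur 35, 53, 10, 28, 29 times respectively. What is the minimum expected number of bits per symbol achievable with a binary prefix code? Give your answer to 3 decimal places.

2.245 bits/symbol

Probabilities are the counts divided by 155.
Repeatedly combine the two least-probable nodes; the expected code length is the sum of the merged weights.
merge 2/31 + 28/155 → 38/155
merge 29/155 + 7/31 → 64/155
merge 38/155 + 53/155 → 91/155
merge 64/155 + 91/155 → 1
L = 38/155 + 64/155 + 91/155 + 1 = 348/155 ≈ 2.245 bits/symbol.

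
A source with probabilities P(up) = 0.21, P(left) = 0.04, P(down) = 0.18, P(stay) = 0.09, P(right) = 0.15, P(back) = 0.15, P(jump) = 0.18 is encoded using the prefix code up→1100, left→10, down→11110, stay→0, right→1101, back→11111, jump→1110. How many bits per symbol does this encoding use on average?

L̄ = Σ pᵢ·ℓᵢ = 0.21·4 + 0.04·2 + 0.18·5 + 0.09·1 + 0.15·4 + 0.15·5 + 0.18·4 = 3.98 bits/symbol.

3.98 bits/symbol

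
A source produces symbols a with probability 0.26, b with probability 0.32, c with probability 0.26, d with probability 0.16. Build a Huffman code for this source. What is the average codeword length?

Repeatedly combine the two least-probable nodes; the expected code length is the sum of the merged weights.
merge 4/25 + 13/50 → 21/50
merge 13/50 + 8/25 → 29/50
merge 21/50 + 29/50 → 1
L = 21/50 + 29/50 + 1 = 2 bits/symbol.

2 bits/symbol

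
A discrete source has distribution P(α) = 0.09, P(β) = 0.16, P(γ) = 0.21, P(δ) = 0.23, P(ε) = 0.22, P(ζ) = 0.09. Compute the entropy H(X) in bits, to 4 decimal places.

H = −Σ pᵢ log₂ pᵢ.
−0.09·log₂(0.09) = 0.3127
−0.16·log₂(0.16) = 0.4230
−0.21·log₂(0.21) = 0.4728
−0.23·log₂(0.23) = 0.4877
−0.22·log₂(0.22) = 0.4806
−0.09·log₂(0.09) = 0.3127
Sum ≈ 2.4894 → 2.4894 bits.

2.4894 bits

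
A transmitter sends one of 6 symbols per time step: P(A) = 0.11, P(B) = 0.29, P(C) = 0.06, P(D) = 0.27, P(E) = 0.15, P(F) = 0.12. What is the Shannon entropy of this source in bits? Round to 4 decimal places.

H = −Σ pᵢ log₂ pᵢ.
−0.11·log₂(0.11) = 0.3503
−0.29·log₂(0.29) = 0.5179
−0.06·log₂(0.06) = 0.2435
−0.27·log₂(0.27) = 0.5100
−0.15·log₂(0.15) = 0.4105
−0.12·log₂(0.12) = 0.3671
Sum ≈ 2.3994 → 2.3994 bits.

2.3994 bits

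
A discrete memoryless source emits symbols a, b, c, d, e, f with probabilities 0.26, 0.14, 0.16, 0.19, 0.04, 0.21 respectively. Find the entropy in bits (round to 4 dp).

2.4392 bits

H = −Σ pᵢ log₂ pᵢ.
−0.26·log₂(0.26) = 0.5053
−0.14·log₂(0.14) = 0.3971
−0.16·log₂(0.16) = 0.4230
−0.19·log₂(0.19) = 0.4552
−0.04·log₂(0.04) = 0.1858
−0.21·log₂(0.21) = 0.4728
Sum ≈ 2.4392 → 2.4392 bits.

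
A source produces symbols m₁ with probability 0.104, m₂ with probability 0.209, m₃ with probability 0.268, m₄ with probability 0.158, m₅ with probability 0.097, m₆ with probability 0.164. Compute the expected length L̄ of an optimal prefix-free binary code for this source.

Repeatedly combine the two least-probable nodes; the expected code length is the sum of the merged weights.
merge 97/1000 + 13/125 → 201/1000
merge 79/500 + 41/250 → 161/500
merge 201/1000 + 209/1000 → 41/100
merge 67/250 + 161/500 → 59/100
merge 41/100 + 59/100 → 1
L = 201/1000 + 161/500 + 41/100 + 59/100 + 1 = 2523/1000 = 2.523 bits/symbol.

2.523 bits/symbol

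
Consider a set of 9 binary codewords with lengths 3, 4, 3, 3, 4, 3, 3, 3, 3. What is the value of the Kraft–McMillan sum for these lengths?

With common denominator 2^4 = 16: Σ 2^(−ℓᵢ) = 2/16 + 1/16 + 2/16 + 2/16 + 1/16 + 2/16 + 2/16 + 2/16 + 2/16 = 16/16 = 1.

1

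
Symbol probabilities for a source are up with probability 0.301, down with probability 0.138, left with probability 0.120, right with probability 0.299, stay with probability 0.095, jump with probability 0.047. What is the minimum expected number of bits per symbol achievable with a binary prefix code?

2.4 bits/symbol

Repeatedly combine the two least-probable nodes; the expected code length is the sum of the merged weights.
merge 47/1000 + 19/200 → 71/500
merge 3/25 + 69/500 → 129/500
merge 71/500 + 129/500 → 2/5
merge 299/1000 + 301/1000 → 3/5
merge 2/5 + 3/5 → 1
L = 71/500 + 129/500 + 2/5 + 3/5 + 1 = 12/5 = 2.4 bits/symbol.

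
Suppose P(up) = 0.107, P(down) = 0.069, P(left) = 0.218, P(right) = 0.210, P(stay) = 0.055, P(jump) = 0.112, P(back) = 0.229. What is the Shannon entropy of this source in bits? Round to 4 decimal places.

H = −Σ pᵢ log₂ pᵢ.
−0.107·log₂(0.107) = 0.3450
−0.069·log₂(0.069) = 0.2662
−0.218·log₂(0.218) = 0.4791
−0.210·log₂(0.210) = 0.4728
−0.055·log₂(0.055) = 0.2301
−0.112·log₂(0.112) = 0.3537
−0.229·log₂(0.229) = 0.4870
Sum ≈ 2.6339 → 2.6339 bits.

2.6339 bits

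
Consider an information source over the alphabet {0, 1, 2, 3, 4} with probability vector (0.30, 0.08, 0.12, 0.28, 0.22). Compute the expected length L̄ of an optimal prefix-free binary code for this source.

2.2 bits/symbol

Repeatedly combine the two least-probable nodes; the expected code length is the sum of the merged weights.
merge 2/25 + 3/25 → 1/5
merge 1/5 + 11/50 → 21/50
merge 7/25 + 3/10 → 29/50
merge 21/50 + 29/50 → 1
L = 1/5 + 21/50 + 29/50 + 1 = 11/5 = 2.2 bits/symbol.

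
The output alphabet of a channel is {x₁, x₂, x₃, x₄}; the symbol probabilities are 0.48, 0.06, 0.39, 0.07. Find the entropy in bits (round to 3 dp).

1.550 bits

H = −Σ pᵢ log₂ pᵢ.
−0.48·log₂(0.48) = 0.5083
−0.06·log₂(0.06) = 0.2435
−0.39·log₂(0.39) = 0.5298
−0.07·log₂(0.07) = 0.2686
Sum ≈ 1.5502 → 1.550 bits.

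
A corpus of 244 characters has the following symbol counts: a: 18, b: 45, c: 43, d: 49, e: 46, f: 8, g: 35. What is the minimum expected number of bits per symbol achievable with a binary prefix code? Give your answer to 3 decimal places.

2.717 bits/symbol

Probabilities are the counts divided by 244.
Repeatedly combine the two least-probable nodes; the expected code length is the sum of the merged weights.
merge 2/61 + 9/122 → 13/122
merge 13/122 + 35/244 → 1/4
merge 43/244 + 45/244 → 22/61
merge 23/122 + 49/244 → 95/244
merge 1/4 + 22/61 → 149/244
merge 95/244 + 149/244 → 1
L = 13/122 + 1/4 + 22/61 + 95/244 + 149/244 + 1 = 663/244 ≈ 2.717 bits/symbol.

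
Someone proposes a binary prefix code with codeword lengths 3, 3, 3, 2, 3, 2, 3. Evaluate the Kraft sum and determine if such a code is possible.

With common denominator 2^3 = 8: Σ 2^(−ℓᵢ) = 1/8 + 1/8 + 1/8 + 2/8 + 1/8 + 2/8 + 1/8 = 9/8 = 1.125.
Kraft's inequality requires Σ ≤ 1; here Σ = 1.125 > 1, so no such prefix code exists.

1.125; no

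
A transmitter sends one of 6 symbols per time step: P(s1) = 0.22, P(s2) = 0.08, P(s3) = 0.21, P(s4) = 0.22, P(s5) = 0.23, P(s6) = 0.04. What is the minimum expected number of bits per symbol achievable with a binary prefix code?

2.45 bits/symbol

Repeatedly combine the two least-probable nodes; the expected code length is the sum of the merged weights.
merge 1/25 + 2/25 → 3/25
merge 3/25 + 21/100 → 33/100
merge 11/50 + 11/50 → 11/25
merge 23/100 + 33/100 → 14/25
merge 11/25 + 14/25 → 1
L = 3/25 + 33/100 + 11/25 + 14/25 + 1 = 49/20 = 2.45 bits/symbol.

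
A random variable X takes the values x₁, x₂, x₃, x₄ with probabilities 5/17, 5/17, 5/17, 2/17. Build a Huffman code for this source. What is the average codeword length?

Repeatedly combine the two least-probable nodes; the expected code length is the sum of the merged weights.
merge 2/17 + 5/17 → 7/17
merge 5/17 + 5/17 → 10/17
merge 7/17 + 10/17 → 1
L = 7/17 + 10/17 + 1 = 2 bits/symbol.

2 bits/symbol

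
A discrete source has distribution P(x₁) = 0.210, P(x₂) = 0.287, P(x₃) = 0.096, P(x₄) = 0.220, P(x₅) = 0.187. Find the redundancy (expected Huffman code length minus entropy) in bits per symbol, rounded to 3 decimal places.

Entropy H = −Σ p log₂ p ≈ 2.2471 bits.
Huffman merges: 12/125+187/1000→283/1000; 21/100+11/50→43/100; 283/1000+287/1000→57/100; 43/100+57/100→1. L = 2283/1000 ≈ 2.2830.
L − H = 2.2830 − 2.2471 = 0.036 bits.

0.036 bits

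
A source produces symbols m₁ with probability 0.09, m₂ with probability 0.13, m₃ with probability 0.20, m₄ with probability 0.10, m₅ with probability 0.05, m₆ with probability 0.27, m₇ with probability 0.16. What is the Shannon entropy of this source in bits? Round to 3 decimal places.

2.641 bits

H = −Σ pᵢ log₂ pᵢ.
−0.09·log₂(0.09) = 0.3127
−0.13·log₂(0.13) = 0.3826
−0.20·log₂(0.20) = 0.4644
−0.10·log₂(0.10) = 0.3322
−0.05·log₂(0.05) = 0.2161
−0.27·log₂(0.27) = 0.5100
−0.16·log₂(0.16) = 0.4230
Sum ≈ 2.6410 → 2.641 bits.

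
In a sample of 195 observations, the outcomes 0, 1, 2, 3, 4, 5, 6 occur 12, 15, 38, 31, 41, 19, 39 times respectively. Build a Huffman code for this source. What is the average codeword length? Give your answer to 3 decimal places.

Probabilities are the counts divided by 195.
Repeatedly combine the two least-probable nodes; the expected code length is the sum of the merged weights.
merge 4/65 + 1/13 → 9/65
merge 19/195 + 9/65 → 46/195
merge 31/195 + 38/195 → 23/65
merge 1/5 + 41/195 → 16/39
merge 46/195 + 23/65 → 23/39
merge 16/39 + 23/39 → 1
L = 9/65 + 46/195 + 23/65 + 16/39 + 23/39 + 1 = 532/195 ≈ 2.728 bits/symbol.

2.728 bits/symbol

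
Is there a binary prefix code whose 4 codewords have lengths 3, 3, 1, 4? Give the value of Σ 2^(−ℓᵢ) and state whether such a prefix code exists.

With common denominator 2^4 = 16: Σ 2^(−ℓᵢ) = 2/16 + 2/16 + 8/16 + 1/16 = 13/16 = 0.8125.
Kraft's inequality requires Σ ≤ 1; here Σ = 0.8125 ≤ 1, so such a prefix code exists.

0.8125; yes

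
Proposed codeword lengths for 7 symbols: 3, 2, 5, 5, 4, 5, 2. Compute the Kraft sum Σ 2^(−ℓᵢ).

With common denominator 2^5 = 32: Σ 2^(−ℓᵢ) = 4/32 + 8/32 + 1/32 + 1/32 + 2/32 + 1/32 + 8/32 = 25/32 = 0.78125.

0.78125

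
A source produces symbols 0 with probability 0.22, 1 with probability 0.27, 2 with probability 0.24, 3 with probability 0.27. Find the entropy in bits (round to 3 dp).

1.995 bits

H = −Σ pᵢ log₂ pᵢ.
−0.22·log₂(0.22) = 0.4806
−0.27·log₂(0.27) = 0.5100
−0.24·log₂(0.24) = 0.4941
−0.27·log₂(0.27) = 0.5100
Sum ≈ 1.9948 → 1.995 bits.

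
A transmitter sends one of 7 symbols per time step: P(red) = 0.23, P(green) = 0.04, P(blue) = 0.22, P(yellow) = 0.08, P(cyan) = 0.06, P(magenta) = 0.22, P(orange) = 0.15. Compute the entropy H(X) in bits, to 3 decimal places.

H = −Σ pᵢ log₂ pᵢ.
−0.23·log₂(0.23) = 0.4877
−0.04·log₂(0.04) = 0.1858
−0.22·log₂(0.22) = 0.4806
−0.08·log₂(0.08) = 0.2915
−0.06·log₂(0.06) = 0.2435
−0.22·log₂(0.22) = 0.4806
−0.15·log₂(0.15) = 0.4105
Sum ≈ 2.5802 → 2.580 bits.

2.580 bits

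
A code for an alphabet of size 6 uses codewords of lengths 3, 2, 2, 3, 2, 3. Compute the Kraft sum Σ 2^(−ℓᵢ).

1.125

With common denominator 2^3 = 8: Σ 2^(−ℓᵢ) = 1/8 + 2/8 + 2/8 + 1/8 + 2/8 + 1/8 = 9/8 = 1.125.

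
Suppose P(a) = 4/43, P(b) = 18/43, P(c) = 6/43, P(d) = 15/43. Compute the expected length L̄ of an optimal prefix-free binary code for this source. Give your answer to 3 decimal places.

Repeatedly combine the two least-probable nodes; the expected code length is the sum of the merged weights.
merge 4/43 + 6/43 → 10/43
merge 10/43 + 15/43 → 25/43
merge 18/43 + 25/43 → 1
L = 10/43 + 25/43 + 1 = 78/43 ≈ 1.814 bits/symbol.

1.814 bits/symbol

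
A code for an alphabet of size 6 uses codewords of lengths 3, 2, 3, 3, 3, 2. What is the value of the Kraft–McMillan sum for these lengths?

With common denominator 2^3 = 8: Σ 2^(−ℓᵢ) = 1/8 + 2/8 + 1/8 + 1/8 + 1/8 + 2/8 = 8/8 = 1.

1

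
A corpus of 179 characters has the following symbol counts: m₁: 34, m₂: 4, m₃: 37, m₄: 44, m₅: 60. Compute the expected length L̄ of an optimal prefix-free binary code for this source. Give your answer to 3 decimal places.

2.212 bits/symbol

Probabilities are the counts divided by 179.
Repeatedly combine the two least-probable nodes; the expected code length is the sum of the merged weights.
merge 4/179 + 34/179 → 38/179
merge 37/179 + 38/179 → 75/179
merge 44/179 + 60/179 → 104/179
merge 75/179 + 104/179 → 1
L = 38/179 + 75/179 + 104/179 + 1 = 396/179 ≈ 2.212 bits/symbol.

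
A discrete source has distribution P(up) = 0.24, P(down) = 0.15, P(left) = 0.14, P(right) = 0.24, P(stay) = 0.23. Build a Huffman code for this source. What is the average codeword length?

Repeatedly combine the two least-probable nodes; the expected code length is the sum of the merged weights.
merge 7/50 + 3/20 → 29/100
merge 23/100 + 6/25 → 47/100
merge 6/25 + 29/100 → 53/100
merge 47/100 + 53/100 → 1
L = 29/100 + 47/100 + 53/100 + 1 = 229/100 = 2.29 bits/symbol.

2.29 bits/symbol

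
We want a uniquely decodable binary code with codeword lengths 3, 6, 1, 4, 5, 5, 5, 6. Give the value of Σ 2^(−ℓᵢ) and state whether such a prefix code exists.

With common denominator 2^6 = 64: Σ 2^(−ℓᵢ) = 8/64 + 1/64 + 32/64 + 4/64 + 2/64 + 2/64 + 2/64 + 1/64 = 52/64 = 0.8125.
Kraft's inequality requires Σ ≤ 1; here Σ = 0.8125 ≤ 1, so such a prefix code exists.

0.8125; yes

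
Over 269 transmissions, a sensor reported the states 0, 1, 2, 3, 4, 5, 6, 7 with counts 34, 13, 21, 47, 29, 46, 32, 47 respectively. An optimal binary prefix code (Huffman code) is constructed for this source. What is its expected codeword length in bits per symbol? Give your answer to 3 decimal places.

2.952 bits/symbol

Probabilities are the counts divided by 269.
Repeatedly combine the two least-probable nodes; the expected code length is the sum of the merged weights.
merge 13/269 + 21/269 → 34/269
merge 29/269 + 32/269 → 61/269
merge 34/269 + 34/269 → 68/269
merge 46/269 + 47/269 → 93/269
merge 47/269 + 61/269 → 108/269
merge 68/269 + 93/269 → 161/269
merge 108/269 + 161/269 → 1
L = 34/269 + 61/269 + 68/269 + 93/269 + 108/269 + 161/269 + 1 = 794/269 ≈ 2.952 bits/symbol.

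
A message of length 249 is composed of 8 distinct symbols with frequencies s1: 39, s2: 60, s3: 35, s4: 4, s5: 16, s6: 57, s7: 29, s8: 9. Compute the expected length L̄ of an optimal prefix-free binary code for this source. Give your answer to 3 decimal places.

Probabilities are the counts divided by 249.
Repeatedly combine the two least-probable nodes; the expected code length is the sum of the merged weights.
merge 4/249 + 3/83 → 13/249
merge 13/249 + 16/249 → 29/249
merge 29/249 + 29/249 → 58/249
merge 35/249 + 13/83 → 74/249
merge 19/83 + 58/249 → 115/249
merge 20/83 + 74/249 → 134/249
merge 115/249 + 134/249 → 1
L = 13/249 + 29/249 + 58/249 + 74/249 + 115/249 + 134/249 + 1 = 224/83 ≈ 2.699 bits/symbol.

2.699 bits/symbol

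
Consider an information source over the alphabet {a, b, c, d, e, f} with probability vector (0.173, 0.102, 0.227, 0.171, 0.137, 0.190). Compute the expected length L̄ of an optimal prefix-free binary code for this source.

2.583 bits/symbol

Repeatedly combine the two least-probable nodes; the expected code length is the sum of the merged weights.
merge 51/500 + 137/1000 → 239/1000
merge 171/1000 + 173/1000 → 43/125
merge 19/100 + 227/1000 → 417/1000
merge 239/1000 + 43/125 → 583/1000
merge 417/1000 + 583/1000 → 1
L = 239/1000 + 43/125 + 417/1000 + 583/1000 + 1 = 2583/1000 = 2.583 bits/symbol.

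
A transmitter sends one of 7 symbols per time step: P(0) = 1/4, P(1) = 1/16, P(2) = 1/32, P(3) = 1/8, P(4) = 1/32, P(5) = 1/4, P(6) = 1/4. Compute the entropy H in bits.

Each probability is a power of 1/2, so log₂(1/p) is an integer.
H = Σ p·log₂(1/p) = 1/4·2 + 1/16·4 + 1/32·5 + 1/8·3 + 1/32·5 + 1/4·2 + 1/4·2 = 2.4375 bits.

2.4375 bits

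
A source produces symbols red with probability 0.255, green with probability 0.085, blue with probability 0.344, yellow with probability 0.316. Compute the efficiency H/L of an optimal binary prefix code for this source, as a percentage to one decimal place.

Entropy H = −Σ p log₂ p ≈ 1.8598 bits.
Huffman merges: 17/200+51/200→17/50; 79/250+17/50→82/125; 43/125+82/125→1. L = 499/250 ≈ 1.9960.
Efficiency = H/L = 1.8598/1.9960 = 93.2%.

93.2%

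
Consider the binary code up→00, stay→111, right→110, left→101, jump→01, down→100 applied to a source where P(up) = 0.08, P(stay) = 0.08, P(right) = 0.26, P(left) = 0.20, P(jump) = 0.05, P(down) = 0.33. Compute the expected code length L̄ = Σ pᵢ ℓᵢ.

L̄ = Σ pᵢ·ℓᵢ = 0.08·2 + 0.08·3 + 0.26·3 + 0.20·3 + 0.05·2 + 0.33·3 = 2.87 bits/symbol.

2.87 bits/symbol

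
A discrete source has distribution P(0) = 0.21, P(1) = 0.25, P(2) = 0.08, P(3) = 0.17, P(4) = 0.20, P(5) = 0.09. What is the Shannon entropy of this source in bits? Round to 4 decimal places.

H = −Σ pᵢ log₂ pᵢ.
−0.21·log₂(0.21) = 0.4728
−0.25·log₂(0.25) = 0.5000
−0.08·log₂(0.08) = 0.2915
−0.17·log₂(0.17) = 0.4346
−0.20·log₂(0.20) = 0.4644
−0.09·log₂(0.09) = 0.3127
Sum ≈ 2.4760 → 2.4760 bits.

2.4760 bits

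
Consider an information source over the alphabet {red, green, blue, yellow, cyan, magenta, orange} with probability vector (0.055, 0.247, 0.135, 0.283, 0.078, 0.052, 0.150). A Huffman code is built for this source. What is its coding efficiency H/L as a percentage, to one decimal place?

Entropy H = −Σ p log₂ p ≈ 2.5532 bits.
Huffman merges: 13/250+11/200→107/1000; 39/500+107/1000→37/200; 27/200+3/20→57/200; 37/200+247/1000→54/125; 283/1000+57/200→71/125; 54/125+71/125→1. L = 2577/1000 ≈ 2.5770.
Efficiency = H/L = 2.5532/2.5770 = 99.1%.

99.1%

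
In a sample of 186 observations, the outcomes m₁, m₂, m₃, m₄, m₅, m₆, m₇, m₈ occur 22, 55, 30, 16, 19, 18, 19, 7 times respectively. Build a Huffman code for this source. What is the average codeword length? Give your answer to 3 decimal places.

Probabilities are the counts divided by 186.
Repeatedly combine the two least-probable nodes; the expected code length is the sum of the merged weights.
merge 7/186 + 8/93 → 23/186
merge 3/31 + 19/186 → 37/186
merge 19/186 + 11/93 → 41/186
merge 23/186 + 5/31 → 53/186
merge 37/186 + 41/186 → 13/31
merge 53/186 + 55/186 → 18/31
merge 13/31 + 18/31 → 1
L = 23/186 + 37/186 + 41/186 + 53/186 + 13/31 + 18/31 + 1 = 263/93 ≈ 2.828 bits/symbol.

2.828 bits/symbol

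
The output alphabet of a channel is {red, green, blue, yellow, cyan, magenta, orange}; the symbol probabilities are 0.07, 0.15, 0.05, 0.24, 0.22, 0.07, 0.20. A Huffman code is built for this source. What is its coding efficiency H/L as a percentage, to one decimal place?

Entropy H = −Σ p log₂ p ≈ 2.6028 bits.
Huffman merges: 1/20+7/100→3/25; 7/100+3/25→19/100; 3/20+19/100→17/50; 1/5+11/50→21/50; 6/25+17/50→29/50; 21/50+29/50→1. L = 53/20 ≈ 2.6500.
Efficiency = H/L = 2.6028/2.6500 = 98.2%.

98.2%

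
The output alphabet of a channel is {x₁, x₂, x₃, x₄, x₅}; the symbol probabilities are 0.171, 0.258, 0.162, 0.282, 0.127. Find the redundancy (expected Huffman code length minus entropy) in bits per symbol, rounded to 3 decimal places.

Entropy H = −Σ p log₂ p ≈ 2.2585 bits.
Huffman merges: 127/1000+81/500→289/1000; 171/1000+129/500→429/1000; 141/500+289/1000→571/1000; 429/1000+571/1000→1. L = 2289/1000 ≈ 2.2890.
L − H = 2.2890 − 2.2585 = 0.031 bits.

0.031 bits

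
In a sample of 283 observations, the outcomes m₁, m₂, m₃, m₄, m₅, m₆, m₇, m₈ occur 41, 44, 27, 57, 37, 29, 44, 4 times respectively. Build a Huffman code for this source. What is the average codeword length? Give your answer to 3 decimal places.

2.908 bits/symbol

Probabilities are the counts divided by 283.
Repeatedly combine the two least-probable nodes; the expected code length is the sum of the merged weights.
merge 4/283 + 27/283 → 31/283
merge 29/283 + 31/283 → 60/283
merge 37/283 + 41/283 → 78/283
merge 44/283 + 44/283 → 88/283
merge 57/283 + 60/283 → 117/283
merge 78/283 + 88/283 → 166/283
merge 117/283 + 166/283 → 1
L = 31/283 + 60/283 + 78/283 + 88/283 + 117/283 + 166/283 + 1 = 823/283 ≈ 2.908 bits/symbol.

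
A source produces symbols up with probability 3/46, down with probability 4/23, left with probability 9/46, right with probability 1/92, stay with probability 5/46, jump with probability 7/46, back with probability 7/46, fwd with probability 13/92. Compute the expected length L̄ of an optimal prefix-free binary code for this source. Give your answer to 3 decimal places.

2.880 bits/symbol

Repeatedly combine the two least-probable nodes; the expected code length is the sum of the merged weights.
merge 1/92 + 3/46 → 7/92
merge 7/92 + 5/46 → 17/92
merge 13/92 + 7/46 → 27/92
merge 7/46 + 4/23 → 15/46
merge 17/92 + 9/46 → 35/92
merge 27/92 + 15/46 → 57/92
merge 35/92 + 57/92 → 1
L = 7/92 + 17/92 + 27/92 + 15/46 + 35/92 + 57/92 + 1 = 265/92 ≈ 2.880 bits/symbol.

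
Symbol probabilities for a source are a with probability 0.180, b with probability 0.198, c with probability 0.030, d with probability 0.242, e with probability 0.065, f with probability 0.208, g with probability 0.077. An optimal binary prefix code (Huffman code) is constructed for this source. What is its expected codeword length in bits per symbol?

2.619 bits/symbol

Repeatedly combine the two least-probable nodes; the expected code length is the sum of the merged weights.
merge 3/100 + 13/200 → 19/200
merge 77/1000 + 19/200 → 43/250
merge 43/250 + 9/50 → 44/125
merge 99/500 + 26/125 → 203/500
merge 121/500 + 44/125 → 297/500
merge 203/500 + 297/500 → 1
L = 19/200 + 43/250 + 44/125 + 203/500 + 297/500 + 1 = 2619/1000 = 2.619 bits/symbol.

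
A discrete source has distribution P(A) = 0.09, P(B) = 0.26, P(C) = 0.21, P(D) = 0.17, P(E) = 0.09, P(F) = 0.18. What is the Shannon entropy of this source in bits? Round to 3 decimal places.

2.483 bits

H = −Σ pᵢ log₂ pᵢ.
−0.09·log₂(0.09) = 0.3127
−0.26·log₂(0.26) = 0.5053
−0.21·log₂(0.21) = 0.4728
−0.17·log₂(0.17) = 0.4346
−0.09·log₂(0.09) = 0.3127
−0.18·log₂(0.18) = 0.4453
Sum ≈ 2.4833 → 2.483 bits.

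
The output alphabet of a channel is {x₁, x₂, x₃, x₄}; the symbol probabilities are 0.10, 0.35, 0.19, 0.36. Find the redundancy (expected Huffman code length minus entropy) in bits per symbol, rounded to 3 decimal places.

Entropy H = −Σ p log₂ p ≈ 1.8481 bits.
Huffman merges: 1/10+19/100→29/100; 29/100+7/20→16/25; 9/25+16/25→1. L = 193/100 ≈ 1.9300.
L − H = 1.9300 − 1.8481 = 0.082 bits.

0.082 bits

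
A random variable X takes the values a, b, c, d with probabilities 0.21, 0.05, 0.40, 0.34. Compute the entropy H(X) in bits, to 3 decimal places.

H = −Σ pᵢ log₂ pᵢ.
−0.21·log₂(0.21) = 0.4728
−0.05·log₂(0.05) = 0.2161
−0.40·log₂(0.40) = 0.5288
−0.34·log₂(0.34) = 0.5292
Sum ≈ 1.7469 → 1.747 bits.

1.747 bits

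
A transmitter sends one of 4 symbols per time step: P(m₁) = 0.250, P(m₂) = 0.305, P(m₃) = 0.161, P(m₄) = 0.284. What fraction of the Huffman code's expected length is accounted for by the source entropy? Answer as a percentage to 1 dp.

Entropy H = −Σ p log₂ p ≈ 1.9625 bits.
Huffman merges: 161/1000+1/4→411/1000; 71/250+61/200→589/1000; 411/1000+589/1000→1. L = 2 ≈ 2.0000.
Efficiency = H/L = 1.9625/2.0000 = 98.1%.

98.1%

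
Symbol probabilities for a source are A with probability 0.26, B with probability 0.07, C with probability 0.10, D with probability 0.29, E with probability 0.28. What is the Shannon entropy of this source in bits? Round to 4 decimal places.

2.1382 bits

H = −Σ pᵢ log₂ pᵢ.
−0.26·log₂(0.26) = 0.5053
−0.07·log₂(0.07) = 0.2686
−0.10·log₂(0.10) = 0.3322
−0.29·log₂(0.29) = 0.5179
−0.28·log₂(0.28) = 0.5142
Sum ≈ 2.1382 → 2.1382 bits.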